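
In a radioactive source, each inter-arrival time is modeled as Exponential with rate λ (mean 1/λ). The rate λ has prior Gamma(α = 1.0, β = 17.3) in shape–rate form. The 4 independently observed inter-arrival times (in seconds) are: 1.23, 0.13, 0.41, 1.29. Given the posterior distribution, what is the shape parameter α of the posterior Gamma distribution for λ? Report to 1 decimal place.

5.0

With a Gamma(shape α, rate β) prior on the exponential rate λ, the posterior after n observations with total T = Σxᵢ is Gamma(α+n, β+T).
Sum of observations T = 3.06 seconds; n = 4.
Posterior: Gamma(1.0+4, 17.3+3.06) = Gamma(5.0, 20.36).
Posterior α = 5.0.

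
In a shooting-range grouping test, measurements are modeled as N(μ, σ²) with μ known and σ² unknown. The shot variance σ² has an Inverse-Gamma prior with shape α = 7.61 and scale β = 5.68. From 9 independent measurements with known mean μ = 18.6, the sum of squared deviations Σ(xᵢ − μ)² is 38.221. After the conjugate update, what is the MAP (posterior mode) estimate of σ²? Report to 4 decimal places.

1.8910

With known mean μ and an Inverse-Gamma(α, β) prior on σ², the Normal likelihood is conjugate: posterior is Inv-Gamma(α + n/2, β + Σ(xᵢ−μ)²/2).
Posterior: Inv-Gamma(7.61 + 9/2, 5.68 + 38.221/2) = Inv-Gamma(12.11, 24.7905).
Mode = β/(α+1) = 24.7905/13.11 = 1.8910.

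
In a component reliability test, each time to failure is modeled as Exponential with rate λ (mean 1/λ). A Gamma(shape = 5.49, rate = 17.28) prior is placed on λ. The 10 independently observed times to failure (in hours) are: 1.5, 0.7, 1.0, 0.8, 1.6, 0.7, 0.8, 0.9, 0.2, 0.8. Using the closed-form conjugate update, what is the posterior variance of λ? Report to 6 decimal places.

0.022429

With a Gamma(shape α, rate β) prior on the exponential rate λ, the posterior after n observations with total T = Σxᵢ is Gamma(α+n, β+T).
Sum of observations T = 9.0 hours; n = 10.
Posterior: Gamma(5.49+10, 17.28+9.0) = Gamma(15.49, 26.28).
Var = α/β² = 0.022429.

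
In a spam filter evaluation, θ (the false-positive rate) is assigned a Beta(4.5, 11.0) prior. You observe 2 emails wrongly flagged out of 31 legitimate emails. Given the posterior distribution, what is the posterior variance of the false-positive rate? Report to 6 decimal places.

The Beta prior is conjugate to a Binomial/Bernoulli likelihood; the update adds successes to α and failures to β.
Posterior: Beta(α+k, β+n−k) = Beta(4.5+2, 11.0+29) = Beta(6.5, 40.0).
Var = αβ/((α+β)²(α+β+1)) = 6.5·40.0/(46.5²·47.5) = 0.002531.

0.002531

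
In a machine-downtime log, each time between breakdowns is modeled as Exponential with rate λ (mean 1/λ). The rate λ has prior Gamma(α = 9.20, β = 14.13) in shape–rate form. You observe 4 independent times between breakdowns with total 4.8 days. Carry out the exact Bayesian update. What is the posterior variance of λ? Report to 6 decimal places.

0.036836

With a Gamma(shape α, rate β) prior on the exponential rate λ, the posterior after n observations with total T = Σxᵢ is Gamma(α+n, β+T).
Posterior: Gamma(9.20+4, 14.13+4.8) = Gamma(13.20, 18.93).
Var = α/β² = 0.036836.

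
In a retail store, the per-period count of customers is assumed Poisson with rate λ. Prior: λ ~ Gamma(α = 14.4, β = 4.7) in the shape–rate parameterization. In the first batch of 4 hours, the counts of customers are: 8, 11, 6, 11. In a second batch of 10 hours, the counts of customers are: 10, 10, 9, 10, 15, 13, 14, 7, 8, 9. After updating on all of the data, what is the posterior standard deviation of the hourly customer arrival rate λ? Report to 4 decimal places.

0.6666

With a Gamma(shape α, rate β) prior, the Poisson likelihood is conjugate: the posterior is Gamma(α + ΣXᵢ, β + n).
Batch 1: sum of counts S = 36 over n = 4 hours.
After batch 1: Gamma(α+S, β+n) = Gamma(14.4+36, 4.7+4) = Gamma(50.4, 8.7).
Batch 2: sum of counts S = 105 over n = 10 hours.
After batch 2: Gamma(α+S, β+n) = Gamma(50.4+105, 8.7+10) = Gamma(155.4, 18.7).
SD = √α/β = √155.4/18.7 = 0.6666.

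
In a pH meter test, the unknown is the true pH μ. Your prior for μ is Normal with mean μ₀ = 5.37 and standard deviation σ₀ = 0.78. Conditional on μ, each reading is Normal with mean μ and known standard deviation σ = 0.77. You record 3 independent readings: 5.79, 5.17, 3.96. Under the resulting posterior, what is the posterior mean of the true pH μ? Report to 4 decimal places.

For Normal data with known variance σ², a Normal(μ₀, σ₀²) prior on μ is conjugate. Posterior precision = 1/σ₀² + n/σ²; posterior mean is the precision-weighted average of μ₀ and x̄.
Σxᵢ = 5.79 + 5.17 + 3.96 = 14.92, so n·x̄ = 14.92.
σ₀² = 0.78² = 0.6084, σ² = 0.77² = 0.5929; σ² + n·σ₀² = 0.5929 + 3·0.6084 = 2.4181.
Posterior mean = (μ₀/σ₀² + n·x̄/σ²)/(1/σ₀² + n/σ²) = (σ²·μ₀ + σ₀²·n·x̄)/(σ² + n·σ₀²) = (0.5929·5.37 + 0.6084·14.92)/2.4181 = 12.261201/2.4181 = 5.0706.

5.0706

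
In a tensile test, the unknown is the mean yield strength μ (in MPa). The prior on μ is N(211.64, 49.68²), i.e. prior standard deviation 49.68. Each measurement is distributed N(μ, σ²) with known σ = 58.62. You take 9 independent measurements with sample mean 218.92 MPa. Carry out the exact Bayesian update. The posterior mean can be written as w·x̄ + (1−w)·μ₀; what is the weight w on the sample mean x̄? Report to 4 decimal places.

0.8660

For Normal data with known variance σ², a Normal(μ₀, σ₀²) prior on μ is conjugate. Posterior precision = 1/σ₀² + n/σ²; posterior mean is the precision-weighted average of μ₀ and x̄.
σ₀² = 49.68² = 2468.1024, σ² = 58.62² = 3436.3044. Prior precision 1/σ₀² = 1/2468.1024; data precision n/σ² = 9/3436.3044.
w = (n/σ²)/(1/σ₀² + n/σ²) = n·σ₀²/(σ² + n·σ₀²) = 9·2468.1024/(3436.3044 + 9·2468.1024) = 22212.9216/25649.226 = 0.8660.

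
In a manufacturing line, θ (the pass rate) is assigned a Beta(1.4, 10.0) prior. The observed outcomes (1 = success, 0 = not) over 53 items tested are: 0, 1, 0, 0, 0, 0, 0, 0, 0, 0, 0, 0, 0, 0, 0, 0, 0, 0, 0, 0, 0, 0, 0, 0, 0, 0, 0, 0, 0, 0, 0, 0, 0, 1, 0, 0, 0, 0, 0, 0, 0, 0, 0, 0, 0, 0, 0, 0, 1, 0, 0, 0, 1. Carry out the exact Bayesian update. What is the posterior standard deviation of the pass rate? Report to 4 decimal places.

The Beta prior is conjugate to a Binomial/Bernoulli likelihood; the update adds successes to α and failures to β.
Posterior: Beta(α+k, β+n−k) = Beta(1.4+4, 10.0+49) = Beta(5.4, 59.0).
Var = αβ/((α+β)²(α+β+1)) = 5.4·59.0/(64.4²·65.4) = 0.00117462; SD = √0.00117462 = 0.0343.

0.0343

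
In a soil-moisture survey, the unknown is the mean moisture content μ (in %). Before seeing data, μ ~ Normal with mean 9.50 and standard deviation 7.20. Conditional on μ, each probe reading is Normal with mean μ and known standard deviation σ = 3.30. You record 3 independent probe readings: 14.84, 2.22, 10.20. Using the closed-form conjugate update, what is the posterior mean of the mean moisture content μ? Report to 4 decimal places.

For Normal data with known variance σ², a Normal(μ₀, σ₀²) prior on μ is conjugate. Posterior precision = 1/σ₀² + n/σ²; posterior mean is the precision-weighted average of μ₀ and x̄.
Σxᵢ = 14.84 + 2.22 + 10.20 = 27.26, so n·x̄ = 27.26.
σ₀² = 7.20² = 51.84, σ² = 3.30² = 10.89; σ² + n·σ₀² = 10.89 + 3·51.84 = 166.41.
Posterior mean = (μ₀/σ₀² + n·x̄/σ²)/(1/σ₀² + n/σ²) = (σ²·μ₀ + σ₀²·n·x̄)/(σ² + n·σ₀²) = (10.89·9.50 + 51.84·27.26)/166.41 = 1516.6134/166.41 = 9.1137.

9.1137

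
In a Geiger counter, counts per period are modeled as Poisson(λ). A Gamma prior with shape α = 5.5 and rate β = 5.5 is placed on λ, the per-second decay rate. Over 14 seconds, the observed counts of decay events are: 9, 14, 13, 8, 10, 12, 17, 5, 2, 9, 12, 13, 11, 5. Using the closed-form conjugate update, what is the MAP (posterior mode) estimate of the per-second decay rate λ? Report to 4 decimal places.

With a Gamma(shape α, rate β) prior, the Poisson likelihood is conjugate: the posterior is Gamma(α + ΣXᵢ, β + n).
Sum of counts S = 140 over n = 14 seconds.
Posterior: Gamma(α+S, β+n) = Gamma(5.5+140, 5.5+14) = Gamma(145.5, 19.5).
Mode of Gamma(α,β) for α≥1 is (α−1)/β = 144.5/19.5 = 7.4103.

7.4103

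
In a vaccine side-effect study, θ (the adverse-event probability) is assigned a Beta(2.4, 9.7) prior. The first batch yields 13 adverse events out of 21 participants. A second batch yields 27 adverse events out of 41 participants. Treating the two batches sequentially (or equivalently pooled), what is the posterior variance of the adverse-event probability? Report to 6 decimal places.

0.003259

The Beta prior is conjugate to a Binomial/Bernoulli likelihood; the update adds successes to α and failures to β.
After batch 1: Beta(2.4+13, 9.7+8) = Beta(15.4, 17.7).
After batch 2: Beta(15.4+27, 17.7+14) = Beta(42.4, 31.7).
Var = αβ/((α+β)²(α+β+1)) = 42.4·31.7/(74.1²·75.1) = 0.003259.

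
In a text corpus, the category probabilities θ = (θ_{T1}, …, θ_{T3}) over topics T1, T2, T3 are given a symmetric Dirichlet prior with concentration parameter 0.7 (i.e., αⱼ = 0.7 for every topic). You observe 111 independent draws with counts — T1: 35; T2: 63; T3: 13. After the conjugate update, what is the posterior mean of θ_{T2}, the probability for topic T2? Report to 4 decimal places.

The Dirichlet prior is conjugate to the Multinomial likelihood: each posterior αⱼ = prior αⱼ + observed count nⱼ.
Posterior concentration: (35.7, 63.7, 13.7), total = 113.1.
E[θ_{T2}|data] = α_{T2}/Σα = 63.7/113.1 = 0.5632.

0.5632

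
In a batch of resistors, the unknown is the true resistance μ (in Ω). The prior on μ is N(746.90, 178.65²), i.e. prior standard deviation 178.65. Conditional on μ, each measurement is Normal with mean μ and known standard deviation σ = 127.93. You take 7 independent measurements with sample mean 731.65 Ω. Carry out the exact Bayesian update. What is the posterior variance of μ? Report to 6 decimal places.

For Normal data with known variance σ², a Normal(μ₀, σ₀²) prior on μ is conjugate. Posterior precision = 1/σ₀² + n/σ²; posterior mean is the precision-weighted average of μ₀ and x̄.
σ₀² = 178.65² = 31915.8225, σ² = 127.93² = 16366.0849; σ² + n·σ₀² = 16366.0849 + 7·31915.8225 = 239776.8424.
Posterior precision = 1/σ₀² + n/σ² = 1/31915.8225 + 7/16366.0849 = (σ² + n·σ₀²)/(σ₀²σ²) = 239776.8424/(31915.8225·16366.0849); posterior variance σₙ² = σ₀²σ²/(σ² + n·σ₀²) = 31915.8225·16366.0849/239776.8424 = 2178.429975.

2178.429975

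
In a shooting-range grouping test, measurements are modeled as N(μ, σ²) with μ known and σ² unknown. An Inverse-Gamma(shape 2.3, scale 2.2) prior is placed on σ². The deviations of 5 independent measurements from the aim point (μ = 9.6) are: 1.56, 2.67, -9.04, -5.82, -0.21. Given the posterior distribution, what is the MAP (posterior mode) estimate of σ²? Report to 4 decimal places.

With known mean μ and an Inverse-Gamma(α, β) prior on σ², the Normal likelihood is conjugate: posterior is Inv-Gamma(α + n/2, β + Σ(xᵢ−μ)²/2).
Σ(xᵢ−μ)² = (1.56)² + (2.67)² + (-9.04)² + (-5.82)² + (-0.21)² = 125.2006.
Posterior: Inv-Gamma(2.3 + 5/2, 2.2 + 125.2006/2) = Inv-Gamma(4.80, 64.80030).
Mode = β/(α+1) = 64.80030/5.80 = 11.1725.

11.1725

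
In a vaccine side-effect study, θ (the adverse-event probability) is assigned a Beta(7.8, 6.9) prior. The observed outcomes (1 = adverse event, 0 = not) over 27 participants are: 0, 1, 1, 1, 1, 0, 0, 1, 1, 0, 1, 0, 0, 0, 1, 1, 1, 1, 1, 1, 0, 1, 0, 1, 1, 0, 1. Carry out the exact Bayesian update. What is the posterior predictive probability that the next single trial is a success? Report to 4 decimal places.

0.5947

The Beta prior is conjugate to a Binomial/Bernoulli likelihood; the update adds successes to α and failures to β.
Posterior: Beta(α+k, β+n−k) = Beta(7.8+17, 6.9+10) = Beta(24.8, 16.9).
For a single future Bernoulli trial, P(success | data) = α/(α+β) = 0.5947.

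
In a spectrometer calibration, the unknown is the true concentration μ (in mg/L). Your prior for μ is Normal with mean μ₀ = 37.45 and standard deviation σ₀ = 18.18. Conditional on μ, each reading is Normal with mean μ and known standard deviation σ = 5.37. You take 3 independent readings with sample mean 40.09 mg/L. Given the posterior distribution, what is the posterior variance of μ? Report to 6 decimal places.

9.340646

For Normal data with known variance σ², a Normal(μ₀, σ₀²) prior on μ is conjugate. Posterior precision = 1/σ₀² + n/σ²; posterior mean is the precision-weighted average of μ₀ and x̄.
σ₀² = 18.18² = 330.5124, σ² = 5.37² = 28.8369; σ² + n·σ₀² = 28.8369 + 3·330.5124 = 1020.3741.
Posterior precision = 1/σ₀² + n/σ² = 1/330.5124 + 3/28.8369 = (σ² + n·σ₀²)/(σ₀²σ²) = 1020.3741/(330.5124·28.8369); posterior variance σₙ² = σ₀²σ²/(σ² + n·σ₀²) = 330.5124·28.8369/1020.3741 = 9.340646.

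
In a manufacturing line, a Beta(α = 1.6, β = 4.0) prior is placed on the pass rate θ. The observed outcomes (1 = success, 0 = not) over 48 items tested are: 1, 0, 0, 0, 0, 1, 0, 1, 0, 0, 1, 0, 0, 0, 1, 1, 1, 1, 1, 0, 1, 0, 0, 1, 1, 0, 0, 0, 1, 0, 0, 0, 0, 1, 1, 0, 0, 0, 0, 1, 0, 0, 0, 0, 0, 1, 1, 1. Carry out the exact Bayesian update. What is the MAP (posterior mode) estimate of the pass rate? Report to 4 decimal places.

0.3798

The Beta prior is conjugate to a Binomial/Bernoulli likelihood; the update adds successes to α and failures to β.
Posterior: Beta(α+k, β+n−k) = Beta(1.6+19, 4.0+29) = Beta(20.6, 33.0).
Mode of Beta(a,b) for a,b>1 is (a−1)/(a+b−2) = 19.6/51.6 = 0.3798.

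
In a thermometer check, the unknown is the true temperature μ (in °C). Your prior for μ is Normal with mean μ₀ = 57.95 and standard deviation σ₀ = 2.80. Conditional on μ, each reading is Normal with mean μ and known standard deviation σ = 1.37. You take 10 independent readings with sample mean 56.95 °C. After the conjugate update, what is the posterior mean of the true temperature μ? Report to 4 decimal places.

For Normal data with known variance σ², a Normal(μ₀, σ₀²) prior on μ is conjugate. Posterior precision = 1/σ₀² + n/σ²; posterior mean is the precision-weighted average of μ₀ and x̄.
n·x̄ = 10·56.95 = 569.5.
σ₀² = 2.80² = 7.84, σ² = 1.37² = 1.8769; σ² + n·σ₀² = 1.8769 + 10·7.84 = 80.2769.
Posterior mean = (μ₀/σ₀² + n·x̄/σ²)/(1/σ₀² + n/σ²) = (σ²·μ₀ + σ₀²·n·x̄)/(σ² + n·σ₀²) = (1.8769·57.95 + 7.84·569.5)/80.2769 = 4573.646355/80.2769 = 56.9734.

56.9734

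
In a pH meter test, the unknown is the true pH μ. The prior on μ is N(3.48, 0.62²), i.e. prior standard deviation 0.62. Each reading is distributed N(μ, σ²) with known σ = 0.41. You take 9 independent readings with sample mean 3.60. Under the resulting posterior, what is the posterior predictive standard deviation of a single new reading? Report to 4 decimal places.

0.4312

For Normal data with known variance σ², a Normal(μ₀, σ₀²) prior on μ is conjugate. Posterior precision = 1/σ₀² + n/σ²; posterior mean is the precision-weighted average of μ₀ and x̄.
σ₀² = 0.62² = 0.3844, σ² = 0.41² = 0.1681; σ² + n·σ₀² = 0.1681 + 9·0.3844 = 3.6277.
Posterior precision = 1/σ₀² + n/σ² = 1/0.3844 + 9/0.1681 = (σ² + n·σ₀²)/(σ₀²σ²) = 3.6277/(0.3844·0.1681); posterior variance σₙ² = σ₀²σ²/(σ² + n·σ₀²) = 0.3844·0.1681/3.6277 = 0.017812.
Predictive variance for one new observation = σₙ² + σ² = 0.3844·0.1681/3.6277 + 0.1681 = σ²·(σ₀² + 3.6277)/3.6277 = 0.1681·4.0121/3.6277 = 0.185912; SD = √(0.1681·4.0121/3.6277) = 0.4312.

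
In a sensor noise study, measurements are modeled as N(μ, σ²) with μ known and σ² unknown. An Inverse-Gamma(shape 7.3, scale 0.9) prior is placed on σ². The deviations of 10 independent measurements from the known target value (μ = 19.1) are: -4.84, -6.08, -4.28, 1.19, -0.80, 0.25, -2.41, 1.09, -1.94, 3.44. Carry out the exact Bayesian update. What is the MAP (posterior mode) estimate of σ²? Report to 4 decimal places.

3.9557

With known mean μ and an Inverse-Gamma(α, β) prior on σ², the Normal likelihood is conjugate: posterior is Inv-Gamma(α + n/2, β + Σ(xᵢ−μ)²/2).
Σ(xᵢ−μ)² = (-4.84)² + (-6.08)² + (-4.28)² + (1.19)² + (-0.80)² + (0.25)² + (-2.41)² + (1.09)² + (-1.94)² + (3.44)² = 103.4224.
Posterior: Inv-Gamma(7.3 + 10/2, 0.9 + 103.4224/2) = Inv-Gamma(12.30, 52.61120).
Mode = β/(α+1) = 52.61120/13.30 = 3.9557.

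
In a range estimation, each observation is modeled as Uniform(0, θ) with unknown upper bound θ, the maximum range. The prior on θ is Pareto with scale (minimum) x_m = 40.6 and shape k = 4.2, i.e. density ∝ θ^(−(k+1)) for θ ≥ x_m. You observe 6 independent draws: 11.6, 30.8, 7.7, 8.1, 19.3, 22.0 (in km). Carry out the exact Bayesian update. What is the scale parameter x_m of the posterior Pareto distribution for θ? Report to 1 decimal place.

40.6

A Pareto(scale x_m, shape k) prior on the upper bound θ of Uniform(0, θ) is conjugate: posterior is Pareto(max(x_m, max xᵢ), k + n).
Sample maximum = 30.8; prior scale x_m = 40.6 → posterior scale = max = 40.6.
Posterior shape = 4.2 + 6 = 10.2.
Posterior scale x_m = 40.6.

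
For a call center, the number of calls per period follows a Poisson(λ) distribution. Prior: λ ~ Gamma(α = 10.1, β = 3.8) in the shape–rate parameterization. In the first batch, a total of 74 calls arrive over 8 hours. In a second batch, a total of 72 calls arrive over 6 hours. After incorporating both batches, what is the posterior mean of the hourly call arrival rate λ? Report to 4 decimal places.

8.7697

With a Gamma(shape α, rate β) prior, the Poisson likelihood is conjugate: the posterior is Gamma(α + ΣXᵢ, β + n).
After batch 1: Gamma(α+S, β+n) = Gamma(10.1+74, 3.8+8) = Gamma(84.1, 11.8).
After batch 2: Gamma(α+S, β+n) = Gamma(84.1+72, 11.8+6) = Gamma(156.1, 17.8).
Posterior mean = α/β = 156.1/17.8 = 8.7697.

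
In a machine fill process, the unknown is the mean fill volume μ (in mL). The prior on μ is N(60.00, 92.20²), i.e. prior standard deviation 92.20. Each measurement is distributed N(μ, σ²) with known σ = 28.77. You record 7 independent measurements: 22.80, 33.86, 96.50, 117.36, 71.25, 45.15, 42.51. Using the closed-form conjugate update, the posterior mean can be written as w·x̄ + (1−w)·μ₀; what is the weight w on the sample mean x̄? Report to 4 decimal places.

0.9863

For Normal data with known variance σ², a Normal(μ₀, σ₀²) prior on μ is conjugate. Posterior precision = 1/σ₀² + n/σ²; posterior mean is the precision-weighted average of μ₀ and x̄.
σ₀² = 92.20² = 8500.84, σ² = 28.77² = 827.7129. Prior precision 1/σ₀² = 1/8500.84; data precision n/σ² = 7/827.7129.
w = (n/σ²)/(1/σ₀² + n/σ²) = n·σ₀²/(σ² + n·σ₀²) = 7·8500.84/(827.7129 + 7·8500.84) = 59505.88/60333.5929 = 0.9863.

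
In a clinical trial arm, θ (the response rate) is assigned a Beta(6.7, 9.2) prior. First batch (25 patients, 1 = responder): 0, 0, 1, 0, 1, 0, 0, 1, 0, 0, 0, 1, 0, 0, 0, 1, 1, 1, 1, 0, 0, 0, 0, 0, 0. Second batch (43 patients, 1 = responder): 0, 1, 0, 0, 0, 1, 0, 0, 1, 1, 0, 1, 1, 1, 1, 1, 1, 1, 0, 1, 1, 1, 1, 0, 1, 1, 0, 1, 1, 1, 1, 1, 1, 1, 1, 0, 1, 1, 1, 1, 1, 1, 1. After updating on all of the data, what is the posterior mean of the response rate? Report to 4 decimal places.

The Beta prior is conjugate to a Binomial/Bernoulli likelihood; the update adds successes to α and failures to β.
After batch 1: Beta(6.7+8, 9.2+17) = Beta(14.7, 26.2).
After batch 2: Beta(14.7+32, 26.2+11) = Beta(46.7, 37.2).
Posterior mean = α/(α+β) = 46.7/83.9 = 0.5566.

0.5566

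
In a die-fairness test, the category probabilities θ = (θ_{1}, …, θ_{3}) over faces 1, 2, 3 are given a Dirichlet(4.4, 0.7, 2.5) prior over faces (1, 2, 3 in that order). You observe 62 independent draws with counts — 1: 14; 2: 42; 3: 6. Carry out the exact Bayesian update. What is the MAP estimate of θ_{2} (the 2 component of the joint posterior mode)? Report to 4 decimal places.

0.6261

The Dirichlet prior is conjugate to the Multinomial likelihood: each posterior αⱼ = prior αⱼ + observed count nⱼ.
Posterior concentration: (18.4, 42.7, 8.5), total = 69.6.
Joint mode component: (α_{2}−1)/(Σα−K) = 41.7/66.6 = 0.6261.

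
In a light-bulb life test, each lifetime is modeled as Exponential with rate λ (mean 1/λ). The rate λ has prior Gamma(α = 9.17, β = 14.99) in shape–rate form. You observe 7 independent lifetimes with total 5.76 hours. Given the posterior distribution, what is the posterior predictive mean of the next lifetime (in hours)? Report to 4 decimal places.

With a Gamma(shape α, rate β) prior on the exponential rate λ, the posterior after n observations with total T = Σxᵢ is Gamma(α+n, β+T).
Posterior: Gamma(9.17+7, 14.99+5.76) = Gamma(16.17, 20.75).
The predictive distribution for the next observation is Lomax; its mean is β/(α−1) = 20.75/15.17 = 1.3678.

1.3678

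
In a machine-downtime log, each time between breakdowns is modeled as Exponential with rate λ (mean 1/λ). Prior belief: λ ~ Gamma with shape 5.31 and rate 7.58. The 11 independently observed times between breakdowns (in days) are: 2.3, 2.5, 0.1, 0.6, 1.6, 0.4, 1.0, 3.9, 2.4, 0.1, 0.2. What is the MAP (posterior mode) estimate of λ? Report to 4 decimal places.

0.6750

With a Gamma(shape α, rate β) prior on the exponential rate λ, the posterior after n observations with total T = Σxᵢ is Gamma(α+n, β+T).
Sum of observations T = 15.1 days; n = 11.
Posterior: Gamma(5.31+11, 7.58+15.1) = Gamma(16.31, 22.68).
Mode = (α−1)/β = 0.6750.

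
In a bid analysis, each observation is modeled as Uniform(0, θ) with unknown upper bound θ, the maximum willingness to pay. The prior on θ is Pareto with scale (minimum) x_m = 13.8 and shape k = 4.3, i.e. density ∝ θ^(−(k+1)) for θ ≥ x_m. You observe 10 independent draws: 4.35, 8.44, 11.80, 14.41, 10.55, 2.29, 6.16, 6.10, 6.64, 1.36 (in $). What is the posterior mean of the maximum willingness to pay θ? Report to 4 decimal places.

A Pareto(scale x_m, shape k) prior on the upper bound θ of Uniform(0, θ) is conjugate: posterior is Pareto(max(x_m, max xᵢ), k + n).
Sample maximum = 14.41; prior scale x_m = 13.8 → posterior scale = max = 14.41.
Posterior shape = 4.3 + 10 = 14.3.
E[θ|data] = k·x_m/(k−1) = 14.3·14.41/13.3 = 15.4935.

15.4935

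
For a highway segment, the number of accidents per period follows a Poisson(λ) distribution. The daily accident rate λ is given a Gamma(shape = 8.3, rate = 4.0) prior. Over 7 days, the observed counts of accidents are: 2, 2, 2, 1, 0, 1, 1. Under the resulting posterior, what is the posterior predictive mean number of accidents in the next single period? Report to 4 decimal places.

1.5727

With a Gamma(shape α, rate β) prior, the Poisson likelihood is conjugate: the posterior is Gamma(α + ΣXᵢ, β + n).
Sum of counts S = 9 over n = 7 days.
Posterior: Gamma(α+S, β+n) = Gamma(8.3+9, 4.0+7) = Gamma(17.3, 11.0).
The predictive distribution for one future period is NegBinom with mean α/β = 1.5727.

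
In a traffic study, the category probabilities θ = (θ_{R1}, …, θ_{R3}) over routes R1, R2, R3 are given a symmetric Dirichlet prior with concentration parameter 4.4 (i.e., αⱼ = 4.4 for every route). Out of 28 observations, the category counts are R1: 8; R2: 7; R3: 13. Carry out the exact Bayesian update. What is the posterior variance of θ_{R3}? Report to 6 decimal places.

0.005781

The Dirichlet prior is conjugate to the Multinomial likelihood: each posterior αⱼ = prior αⱼ + observed count nⱼ.
Posterior concentration: (12.4, 11.4, 17.4), total = 41.2.
Var[θ_j] = α_j(Σα−α_j)/((Σα)²(Σα+1)) = 17.4·23.8/(41.2²·42.2) = 0.005781.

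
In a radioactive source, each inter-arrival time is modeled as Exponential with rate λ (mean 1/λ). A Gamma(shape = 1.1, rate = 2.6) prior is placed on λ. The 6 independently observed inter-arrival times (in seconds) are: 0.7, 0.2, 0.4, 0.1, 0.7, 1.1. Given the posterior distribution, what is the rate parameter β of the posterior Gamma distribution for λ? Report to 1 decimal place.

With a Gamma(shape α, rate β) prior on the exponential rate λ, the posterior after n observations with total T = Σxᵢ is Gamma(α+n, β+T).
Sum of observations T = 3.2 seconds; n = 6.
Posterior: Gamma(1.1+6, 2.6+3.2) = Gamma(7.1, 5.8).
Posterior β = 5.8.

5.8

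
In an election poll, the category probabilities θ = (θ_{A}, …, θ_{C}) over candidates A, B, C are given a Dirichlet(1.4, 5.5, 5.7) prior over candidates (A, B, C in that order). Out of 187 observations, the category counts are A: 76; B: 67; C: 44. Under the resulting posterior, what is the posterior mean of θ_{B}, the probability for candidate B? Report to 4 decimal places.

The Dirichlet prior is conjugate to the Multinomial likelihood: each posterior αⱼ = prior αⱼ + observed count nⱼ.
Posterior concentration: (77.4, 72.5, 49.7), total = 199.6.
E[θ_{B}|data] = α_{B}/Σα = 72.5/199.6 = 0.3632.

0.3632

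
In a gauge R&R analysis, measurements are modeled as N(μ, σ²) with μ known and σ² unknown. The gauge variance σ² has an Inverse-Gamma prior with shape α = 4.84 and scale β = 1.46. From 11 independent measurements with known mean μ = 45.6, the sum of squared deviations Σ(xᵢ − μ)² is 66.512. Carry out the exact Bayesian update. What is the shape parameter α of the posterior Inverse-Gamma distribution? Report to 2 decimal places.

10.34

With known mean μ and an Inverse-Gamma(α, β) prior on σ², the Normal likelihood is conjugate: posterior is Inv-Gamma(α + n/2, β + Σ(xᵢ−μ)²/2).
Posterior: Inv-Gamma(4.84 + 11/2, 1.46 + 66.512/2) = Inv-Gamma(10.34, 34.7160).
Posterior α = 10.34.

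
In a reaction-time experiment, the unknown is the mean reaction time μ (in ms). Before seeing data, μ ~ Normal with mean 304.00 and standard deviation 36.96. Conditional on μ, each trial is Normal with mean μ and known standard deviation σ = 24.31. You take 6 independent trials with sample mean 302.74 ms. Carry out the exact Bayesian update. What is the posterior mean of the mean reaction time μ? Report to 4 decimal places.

302.8247

For Normal data with known variance σ², a Normal(μ₀, σ₀²) prior on μ is conjugate. Posterior precision = 1/σ₀² + n/σ²; posterior mean is the precision-weighted average of μ₀ and x̄.
n·x̄ = 6·302.74 = 1816.44.
σ₀² = 36.96² = 1366.0416, σ² = 24.31² = 590.9761; σ² + n·σ₀² = 590.9761 + 6·1366.0416 = 8787.2257.
Posterior mean = (μ₀/σ₀² + n·x̄/σ²)/(1/σ₀² + n/σ²) = (σ²·μ₀ + σ₀²·n·x̄)/(σ² + n·σ₀²) = (590.9761·304.00 + 1366.0416·1816.44)/8787.2257 = 2660989.338304/8787.2257 = 302.8247.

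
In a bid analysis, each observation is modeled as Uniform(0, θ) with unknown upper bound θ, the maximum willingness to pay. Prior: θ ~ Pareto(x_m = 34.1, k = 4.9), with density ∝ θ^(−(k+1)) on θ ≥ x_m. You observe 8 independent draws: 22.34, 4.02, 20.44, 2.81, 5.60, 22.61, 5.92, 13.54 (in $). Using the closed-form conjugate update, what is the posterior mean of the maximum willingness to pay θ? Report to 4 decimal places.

36.9655

A Pareto(scale x_m, shape k) prior on the upper bound θ of Uniform(0, θ) is conjugate: posterior is Pareto(max(x_m, max xᵢ), k + n).
Sample maximum = 22.61; prior scale x_m = 34.1 → posterior scale = max = 34.10.
Posterior shape = 4.9 + 8 = 12.9.
E[θ|data] = k·x_m/(k−1) = 12.9·34.10/11.9 = 36.9655.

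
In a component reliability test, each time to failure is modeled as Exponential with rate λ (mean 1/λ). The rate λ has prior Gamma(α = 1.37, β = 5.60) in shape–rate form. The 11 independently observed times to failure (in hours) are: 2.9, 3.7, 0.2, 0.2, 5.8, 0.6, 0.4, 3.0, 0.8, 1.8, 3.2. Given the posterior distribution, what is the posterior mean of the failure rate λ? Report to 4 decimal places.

0.4387

With a Gamma(shape α, rate β) prior on the exponential rate λ, the posterior after n observations with total T = Σxᵢ is Gamma(α+n, β+T).
Sum of observations T = 22.6 hours; n = 11.
Posterior: Gamma(1.37+11, 5.60+22.6) = Gamma(12.37, 28.20).
Posterior mean of λ = α/β = 12.37/28.20 = 0.4387.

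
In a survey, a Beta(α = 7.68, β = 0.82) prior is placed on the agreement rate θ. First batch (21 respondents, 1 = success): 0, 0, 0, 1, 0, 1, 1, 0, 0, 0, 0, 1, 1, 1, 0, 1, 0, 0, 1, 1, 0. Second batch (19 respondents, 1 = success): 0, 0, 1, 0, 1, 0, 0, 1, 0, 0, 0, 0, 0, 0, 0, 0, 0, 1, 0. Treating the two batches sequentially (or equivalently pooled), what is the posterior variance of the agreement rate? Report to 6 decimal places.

The Beta prior is conjugate to a Binomial/Bernoulli likelihood; the update adds successes to α and failures to β.
After batch 1: Beta(7.68+9, 0.82+12) = Beta(16.68, 12.82).
After batch 2: Beta(16.68+4, 12.82+15) = Beta(20.68, 27.82).
Var = αβ/((α+β)²(α+β+1)) = 20.68·27.82/(48.50²·49.50) = 0.004941.

0.004941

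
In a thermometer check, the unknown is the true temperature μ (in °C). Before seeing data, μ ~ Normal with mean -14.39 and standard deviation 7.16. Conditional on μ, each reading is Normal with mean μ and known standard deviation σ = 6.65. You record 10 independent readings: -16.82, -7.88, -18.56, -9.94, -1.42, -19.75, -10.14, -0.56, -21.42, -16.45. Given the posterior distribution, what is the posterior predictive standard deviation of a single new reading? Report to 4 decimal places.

6.9494

For Normal data with known variance σ², a Normal(μ₀, σ₀²) prior on μ is conjugate. Posterior precision = 1/σ₀² + n/σ²; posterior mean is the precision-weighted average of μ₀ and x̄.
σ₀² = 7.16² = 51.2656, σ² = 6.65² = 44.2225; σ² + n·σ₀² = 44.2225 + 10·51.2656 = 556.8785.
Posterior precision = 1/σ₀² + n/σ² = 1/51.2656 + 10/44.2225 = (σ² + n·σ₀²)/(σ₀²σ²) = 556.8785/(51.2656·44.2225); posterior variance σₙ² = σ₀²σ²/(σ² + n·σ₀²) = 51.2656·44.2225/556.8785 = 4.071073.
Predictive variance for one new observation = σₙ² + σ² = 51.2656·44.2225/556.8785 + 44.2225 = σ²·(σ₀² + 556.8785)/556.8785 = 44.2225·608.1441/556.8785 = 48.293573; SD = √(44.2225·608.1441/556.8785) = 6.9494.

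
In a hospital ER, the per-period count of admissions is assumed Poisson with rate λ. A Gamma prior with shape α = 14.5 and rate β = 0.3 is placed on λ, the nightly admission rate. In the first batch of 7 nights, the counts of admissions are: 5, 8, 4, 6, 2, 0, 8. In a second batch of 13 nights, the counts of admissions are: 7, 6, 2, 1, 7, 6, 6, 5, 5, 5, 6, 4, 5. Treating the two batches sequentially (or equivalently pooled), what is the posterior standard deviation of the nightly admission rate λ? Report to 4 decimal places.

0.5225

With a Gamma(shape α, rate β) prior, the Poisson likelihood is conjugate: the posterior is Gamma(α + ΣXᵢ, β + n).
Batch 1: sum of counts S = 33 over n = 7 nights.
After batch 1: Gamma(α+S, β+n) = Gamma(14.5+33, 0.3+7) = Gamma(47.5, 7.3).
Batch 2: sum of counts S = 65 over n = 13 nights.
After batch 2: Gamma(α+S, β+n) = Gamma(47.5+65, 7.3+13) = Gamma(112.5, 20.3).
SD = √α/β = √112.5/20.3 = 0.5225.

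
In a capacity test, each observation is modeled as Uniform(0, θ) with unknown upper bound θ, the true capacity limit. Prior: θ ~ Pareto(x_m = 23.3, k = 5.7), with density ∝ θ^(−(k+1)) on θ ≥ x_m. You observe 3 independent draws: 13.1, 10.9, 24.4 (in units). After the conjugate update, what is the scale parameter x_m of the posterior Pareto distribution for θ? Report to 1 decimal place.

A Pareto(scale x_m, shape k) prior on the upper bound θ of Uniform(0, θ) is conjugate: posterior is Pareto(max(x_m, max xᵢ), k + n).
Sample maximum = 24.4; prior scale x_m = 23.3 → posterior scale = max = 24.4.
Posterior shape = 5.7 + 3 = 8.7.
Posterior scale x_m = 24.4.

24.4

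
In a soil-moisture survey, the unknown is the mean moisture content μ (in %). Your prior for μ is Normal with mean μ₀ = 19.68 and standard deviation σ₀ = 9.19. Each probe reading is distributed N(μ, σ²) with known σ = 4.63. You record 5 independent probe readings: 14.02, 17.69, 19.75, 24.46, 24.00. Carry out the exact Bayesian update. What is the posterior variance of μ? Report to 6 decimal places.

4.080248

For Normal data with known variance σ², a Normal(μ₀, σ₀²) prior on μ is conjugate. Posterior precision = 1/σ₀² + n/σ²; posterior mean is the precision-weighted average of μ₀ and x̄.
σ₀² = 9.19² = 84.4561, σ² = 4.63² = 21.4369; σ² + n·σ₀² = 21.4369 + 5·84.4561 = 443.7174.
Posterior precision = 1/σ₀² + n/σ² = 1/84.4561 + 5/21.4369 = (σ² + n·σ₀²)/(σ₀²σ²) = 443.7174/(84.4561·21.4369); posterior variance σₙ² = σ₀²σ²/(σ² + n·σ₀²) = 84.4561·21.4369/443.7174 = 4.080248.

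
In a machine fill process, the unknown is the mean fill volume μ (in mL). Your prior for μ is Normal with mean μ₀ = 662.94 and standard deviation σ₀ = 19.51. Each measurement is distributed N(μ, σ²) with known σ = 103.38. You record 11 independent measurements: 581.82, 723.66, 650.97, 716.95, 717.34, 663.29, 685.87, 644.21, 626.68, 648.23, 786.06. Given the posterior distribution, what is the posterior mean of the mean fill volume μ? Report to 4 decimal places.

666.8486

For Normal data with known variance σ², a Normal(μ₀, σ₀²) prior on μ is conjugate. Posterior precision = 1/σ₀² + n/σ²; posterior mean is the precision-weighted average of μ₀ and x̄.
Σxᵢ = 581.82 + 723.66 + 650.97 + 716.95 + 717.34 + 663.29 + 685.87 + 644.21 + 626.68 + 648.23 + 786.06 = 7445.08, so n·x̄ = 7445.08.
σ₀² = 19.51² = 380.6401, σ² = 103.38² = 10687.4244; σ² + n·σ₀² = 10687.4244 + 11·380.6401 = 14874.4655.
Posterior mean = (μ₀/σ₀² + n·x̄/σ²)/(1/σ₀² + n/σ²) = (σ²·μ₀ + σ₀²·n·x̄)/(σ² + n·σ₀²) = (10687.4244·662.94 + 380.6401·7445.08)/14874.4655 = 9919017.127444/14874.4655 = 666.8486.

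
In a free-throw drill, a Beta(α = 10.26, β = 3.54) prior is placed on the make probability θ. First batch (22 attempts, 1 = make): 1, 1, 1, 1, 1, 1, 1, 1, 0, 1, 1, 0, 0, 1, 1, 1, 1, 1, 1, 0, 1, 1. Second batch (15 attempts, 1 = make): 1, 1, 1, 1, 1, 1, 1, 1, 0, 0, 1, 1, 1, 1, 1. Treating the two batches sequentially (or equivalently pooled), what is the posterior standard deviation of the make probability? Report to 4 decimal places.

0.0543

The Beta prior is conjugate to a Binomial/Bernoulli likelihood; the update adds successes to α and failures to β.
After batch 1: Beta(10.26+18, 3.54+4) = Beta(28.26, 7.54).
After batch 2: Beta(28.26+13, 7.54+2) = Beta(41.26, 9.54).
Var = αβ/((α+β)²(α+β+1)) = 41.26·9.54/(50.80²·51.80) = 0.00294456; SD = √0.00294456 = 0.0543.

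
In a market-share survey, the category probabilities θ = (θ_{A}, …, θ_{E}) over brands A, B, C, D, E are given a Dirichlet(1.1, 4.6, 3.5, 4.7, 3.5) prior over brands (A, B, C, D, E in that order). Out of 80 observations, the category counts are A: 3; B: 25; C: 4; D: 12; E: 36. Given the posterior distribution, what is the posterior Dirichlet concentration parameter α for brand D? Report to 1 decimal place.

16.7

The Dirichlet prior is conjugate to the Multinomial likelihood: each posterior αⱼ = prior αⱼ + observed count nⱼ.
Posterior concentration: (4.1, 29.6, 7.5, 16.7, 39.5), total = 97.4.
α_{D} = 4.7 + 12 = 16.7.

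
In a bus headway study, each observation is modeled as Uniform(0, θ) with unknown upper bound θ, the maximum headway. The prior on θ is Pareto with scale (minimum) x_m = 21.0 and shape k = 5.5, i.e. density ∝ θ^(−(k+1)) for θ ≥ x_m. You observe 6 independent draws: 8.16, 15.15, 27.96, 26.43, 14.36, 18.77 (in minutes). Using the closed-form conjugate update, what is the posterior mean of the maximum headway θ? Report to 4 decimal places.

A Pareto(scale x_m, shape k) prior on the upper bound θ of Uniform(0, θ) is conjugate: posterior is Pareto(max(x_m, max xᵢ), k + n).
Sample maximum = 27.96; prior scale x_m = 21.0 → posterior scale = max = 27.96.
Posterior shape = 5.5 + 6 = 11.5.
E[θ|data] = k·x_m/(k−1) = 11.5·27.96/10.5 = 30.6229.

30.6229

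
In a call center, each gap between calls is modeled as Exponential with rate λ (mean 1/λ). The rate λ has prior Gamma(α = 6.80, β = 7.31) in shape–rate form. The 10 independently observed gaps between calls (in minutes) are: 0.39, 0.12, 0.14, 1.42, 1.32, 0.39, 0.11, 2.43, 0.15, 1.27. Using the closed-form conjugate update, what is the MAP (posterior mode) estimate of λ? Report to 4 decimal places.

With a Gamma(shape α, rate β) prior on the exponential rate λ, the posterior after n observations with total T = Σxᵢ is Gamma(α+n, β+T).
Sum of observations T = 7.74 minutes; n = 10.
Posterior: Gamma(6.80+10, 7.31+7.74) = Gamma(16.80, 15.05).
Mode = (α−1)/β = 1.0498.

1.0498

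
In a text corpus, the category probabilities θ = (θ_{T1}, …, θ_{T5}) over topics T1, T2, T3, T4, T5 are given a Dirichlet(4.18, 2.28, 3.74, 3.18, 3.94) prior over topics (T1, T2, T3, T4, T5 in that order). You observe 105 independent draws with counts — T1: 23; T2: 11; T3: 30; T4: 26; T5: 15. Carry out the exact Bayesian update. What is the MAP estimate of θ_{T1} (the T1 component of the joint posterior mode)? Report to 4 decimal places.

The Dirichlet prior is conjugate to the Multinomial likelihood: each posterior αⱼ = prior αⱼ + observed count nⱼ.
Posterior concentration: (27.18, 13.28, 33.74, 29.18, 18.94), total = 122.32.
Joint mode component: (α_{T1}−1)/(Σα−K) = 26.18/117.32 = 0.2232.

0.2232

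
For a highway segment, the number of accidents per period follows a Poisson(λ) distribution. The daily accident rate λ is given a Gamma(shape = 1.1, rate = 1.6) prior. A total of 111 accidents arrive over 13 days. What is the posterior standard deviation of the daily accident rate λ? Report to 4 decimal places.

With a Gamma(shape α, rate β) prior, the Poisson likelihood is conjugate: the posterior is Gamma(α + ΣXᵢ, β + n).
Posterior: Gamma(α+S, β+n) = Gamma(1.1+111, 1.6+13) = Gamma(112.1, 14.6).
SD = √α/β = √112.1/14.6 = 0.7252.

0.7252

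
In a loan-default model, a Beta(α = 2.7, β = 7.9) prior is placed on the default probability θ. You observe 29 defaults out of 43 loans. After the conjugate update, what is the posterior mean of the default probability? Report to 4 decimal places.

The Beta prior is conjugate to a Binomial/Bernoulli likelihood; the update adds successes to α and failures to β.
Posterior: Beta(α+k, β+n−k) = Beta(2.7+29, 7.9+14) = Beta(31.7, 21.9).
Posterior mean = α/(α+β) = 31.7/53.6 = 0.5914.

0.5914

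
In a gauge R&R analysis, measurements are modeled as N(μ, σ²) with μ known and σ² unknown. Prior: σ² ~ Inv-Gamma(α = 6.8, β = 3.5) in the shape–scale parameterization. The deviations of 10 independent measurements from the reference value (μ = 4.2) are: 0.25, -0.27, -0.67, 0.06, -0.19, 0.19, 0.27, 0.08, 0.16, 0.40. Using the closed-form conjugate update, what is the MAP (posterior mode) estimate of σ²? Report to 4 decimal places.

0.3096

With known mean μ and an Inverse-Gamma(α, β) prior on σ², the Normal likelihood is conjugate: posterior is Inv-Gamma(α + n/2, β + Σ(xᵢ−μ)²/2).
Σ(xᵢ−μ)² = (0.25)² + (-0.27)² + (-0.67)² + (0.06)² + (-0.19)² + (0.19)² + (0.27)² + (0.08)² + (0.16)² + (0.40)² = 0.9250.
Posterior: Inv-Gamma(6.8 + 10/2, 3.5 + 0.9250/2) = Inv-Gamma(11.80, 3.96250).
Mode = β/(α+1) = 3.96250/12.80 = 0.3096.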